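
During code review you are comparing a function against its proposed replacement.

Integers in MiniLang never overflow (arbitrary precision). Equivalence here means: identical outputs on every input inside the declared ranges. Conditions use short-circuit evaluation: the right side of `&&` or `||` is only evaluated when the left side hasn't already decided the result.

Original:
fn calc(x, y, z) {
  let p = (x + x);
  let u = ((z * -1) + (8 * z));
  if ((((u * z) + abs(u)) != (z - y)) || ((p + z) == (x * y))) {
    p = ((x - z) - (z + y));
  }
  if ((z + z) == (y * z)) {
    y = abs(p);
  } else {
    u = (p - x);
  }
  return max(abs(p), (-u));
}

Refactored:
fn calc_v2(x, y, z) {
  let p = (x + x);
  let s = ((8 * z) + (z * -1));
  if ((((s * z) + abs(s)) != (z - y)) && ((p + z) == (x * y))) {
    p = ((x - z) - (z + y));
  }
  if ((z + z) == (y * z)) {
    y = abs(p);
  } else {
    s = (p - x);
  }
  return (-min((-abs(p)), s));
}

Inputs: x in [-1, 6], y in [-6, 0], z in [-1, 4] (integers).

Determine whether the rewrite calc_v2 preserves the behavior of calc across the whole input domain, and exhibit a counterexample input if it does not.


These are not equivalent — on x=-1, y=-6, z=-1 the outputs split (7 vs 2).
calc: p = -2; u = -7; ((((u * z) + abs(u)) != (z - y)) || ((p + z) == (x * y))) -> true; p = 7; ((z + z) == (y * z)) -> false; u = 8; return 7
calc_v2: p = -2; s = -7; ((((s * z) + abs(s)) != (z - y)) && ((p + z) == (x * y))) -> false; ((z + z) == (y * z)) -> false; s = -1; return 2
verdict: not equivalent; witness: x=-1, y=-6, z=-1


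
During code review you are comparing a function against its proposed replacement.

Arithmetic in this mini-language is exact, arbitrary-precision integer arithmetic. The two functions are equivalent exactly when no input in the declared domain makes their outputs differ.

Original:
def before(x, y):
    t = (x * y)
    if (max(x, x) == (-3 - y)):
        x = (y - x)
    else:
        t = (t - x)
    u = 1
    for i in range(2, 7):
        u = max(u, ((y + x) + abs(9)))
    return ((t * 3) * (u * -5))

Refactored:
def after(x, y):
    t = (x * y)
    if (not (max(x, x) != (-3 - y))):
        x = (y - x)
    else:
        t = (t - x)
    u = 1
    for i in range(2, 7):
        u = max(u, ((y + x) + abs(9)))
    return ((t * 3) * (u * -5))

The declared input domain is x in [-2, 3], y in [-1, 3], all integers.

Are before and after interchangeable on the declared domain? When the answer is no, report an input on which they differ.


Comparing the listings, the differences include: boolean connective usage differs; and comparison usage differs.
As a probe, take x=-1, y=0: before runs t = 0; (max(x, x) == (-3 - y)) -> false; t = 1; u = 1; [i=2]; u = 8; [i=3]; u = 8; [i=4]; u = 8; [i=5]; u = 8; [i=6]; u = 8; return -120; after runs t = 0; (not (max(x, x) != (-3 - y))) -> false; t = 1; u = 1; [i=2]; u = 8; [i=3]; u = 8; [i=4]; u = 8; [i=5]; u = 8; [i=6]; u = 8; return -120; both end at -120.
An exhaustive pass over the 30 declared inputs shows identical outputs.
verdict: equivalent


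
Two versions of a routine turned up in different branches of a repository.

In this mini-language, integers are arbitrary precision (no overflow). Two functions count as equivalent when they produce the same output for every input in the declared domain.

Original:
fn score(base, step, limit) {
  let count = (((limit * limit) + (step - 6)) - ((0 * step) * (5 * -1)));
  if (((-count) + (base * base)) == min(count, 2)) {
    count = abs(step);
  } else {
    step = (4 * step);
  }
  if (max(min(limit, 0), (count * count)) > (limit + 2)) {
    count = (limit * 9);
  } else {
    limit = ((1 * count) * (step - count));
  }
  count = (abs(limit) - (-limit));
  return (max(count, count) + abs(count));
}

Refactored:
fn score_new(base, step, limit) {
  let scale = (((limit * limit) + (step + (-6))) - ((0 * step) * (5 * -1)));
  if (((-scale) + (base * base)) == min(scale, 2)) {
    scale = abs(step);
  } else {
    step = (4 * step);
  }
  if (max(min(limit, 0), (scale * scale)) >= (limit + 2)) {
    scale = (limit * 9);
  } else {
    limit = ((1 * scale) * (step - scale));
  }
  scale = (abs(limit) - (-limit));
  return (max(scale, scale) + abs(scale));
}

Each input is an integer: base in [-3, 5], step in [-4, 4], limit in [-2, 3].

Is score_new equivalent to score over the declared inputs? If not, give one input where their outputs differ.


base=-3, step=0, limit=2 yields 0 from score but 8 from score_new.
verdict: not equivalent; witness: base=-3, step=0, limit=2


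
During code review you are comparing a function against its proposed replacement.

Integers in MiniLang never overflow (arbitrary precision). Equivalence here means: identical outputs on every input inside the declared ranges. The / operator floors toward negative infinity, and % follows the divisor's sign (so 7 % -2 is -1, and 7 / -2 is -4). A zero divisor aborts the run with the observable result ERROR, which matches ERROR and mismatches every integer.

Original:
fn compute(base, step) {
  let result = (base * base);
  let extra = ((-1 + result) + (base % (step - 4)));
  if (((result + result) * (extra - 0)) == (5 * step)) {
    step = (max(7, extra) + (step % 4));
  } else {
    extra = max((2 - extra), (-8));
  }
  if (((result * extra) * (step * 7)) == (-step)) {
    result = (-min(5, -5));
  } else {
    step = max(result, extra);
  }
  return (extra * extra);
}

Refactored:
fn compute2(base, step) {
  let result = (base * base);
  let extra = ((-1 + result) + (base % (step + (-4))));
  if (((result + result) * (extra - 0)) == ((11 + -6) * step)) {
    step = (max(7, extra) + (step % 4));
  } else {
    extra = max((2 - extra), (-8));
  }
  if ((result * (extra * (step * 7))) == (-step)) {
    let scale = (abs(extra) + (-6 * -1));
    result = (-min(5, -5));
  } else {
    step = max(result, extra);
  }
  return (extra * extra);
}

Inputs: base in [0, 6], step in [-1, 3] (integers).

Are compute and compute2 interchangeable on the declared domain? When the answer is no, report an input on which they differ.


The two versions differ — the changes include constant usage differs, plus arithmetic usage differs, plus local variable names differ, plus statement counts differ, plus min/max/abs usage differs.
One worked example (base=0, step=3) — compute: result becomes 0; next extra becomes -1; next (((result + result) * (extra - 0)) == (5 * step)) evaluates to false; next extra becomes 3; next (((result * extra) * (step * 7)) == (-step)) evaluates to false; next step becomes 3; next final value 9; compute2: result becomes 0; next extra becomes -1; next (((result + result) * (extra - 0)) == ((11 + -6) * step)) evaluates to false; next extra becomes 3; next ((result * (extra * (step * 7))) == (-step)) evaluates to false; next step becomes 3; next final value 9; agreement on 9.
Sweeping the whole domain (35 inputs) finds no disagreement.
verdict: equivalent


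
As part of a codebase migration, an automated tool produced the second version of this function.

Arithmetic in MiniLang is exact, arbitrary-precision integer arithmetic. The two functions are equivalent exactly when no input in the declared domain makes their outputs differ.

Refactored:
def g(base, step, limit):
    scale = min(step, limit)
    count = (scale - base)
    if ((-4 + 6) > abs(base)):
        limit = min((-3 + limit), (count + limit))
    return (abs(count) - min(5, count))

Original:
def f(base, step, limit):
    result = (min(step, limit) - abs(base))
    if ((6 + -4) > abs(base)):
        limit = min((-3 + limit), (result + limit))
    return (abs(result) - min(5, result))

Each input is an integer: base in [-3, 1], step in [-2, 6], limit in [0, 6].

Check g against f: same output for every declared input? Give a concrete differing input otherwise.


Not equivalent: base=-3, step=-2, limit=0 separates them (10 vs 0).
f: result = -5; ((6 + -4) > abs(base)) -> false; return 10
g: scale = -2; count = 1; ((-4 + 6) > abs(base)) -> false; return 0
verdict: not equivalent; witness: base=-3, step=-2, limit=0


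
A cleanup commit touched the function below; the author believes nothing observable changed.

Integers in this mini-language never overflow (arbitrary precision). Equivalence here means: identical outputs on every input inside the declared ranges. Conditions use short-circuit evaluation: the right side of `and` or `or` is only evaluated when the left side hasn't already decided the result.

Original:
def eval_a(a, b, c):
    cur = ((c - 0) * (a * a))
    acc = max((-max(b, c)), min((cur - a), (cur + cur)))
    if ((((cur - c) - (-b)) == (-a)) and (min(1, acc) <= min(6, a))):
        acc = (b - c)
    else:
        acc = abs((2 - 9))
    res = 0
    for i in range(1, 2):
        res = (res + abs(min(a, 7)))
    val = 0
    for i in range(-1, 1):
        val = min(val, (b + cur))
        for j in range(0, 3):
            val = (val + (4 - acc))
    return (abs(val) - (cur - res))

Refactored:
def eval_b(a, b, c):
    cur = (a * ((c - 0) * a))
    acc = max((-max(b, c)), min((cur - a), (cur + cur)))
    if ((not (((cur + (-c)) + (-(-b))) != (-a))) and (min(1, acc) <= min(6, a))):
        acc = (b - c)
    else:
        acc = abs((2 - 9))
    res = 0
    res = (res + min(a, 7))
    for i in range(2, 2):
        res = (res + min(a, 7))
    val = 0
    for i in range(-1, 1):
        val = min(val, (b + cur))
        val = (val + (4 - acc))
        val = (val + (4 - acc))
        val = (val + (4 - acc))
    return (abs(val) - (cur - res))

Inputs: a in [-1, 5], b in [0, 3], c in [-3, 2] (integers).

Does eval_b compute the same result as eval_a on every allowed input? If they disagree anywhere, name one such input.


Evaluate both at a=-1, b=0, c=-3.
eval_a: cur = -3; acc = 0; ((((cur - c) - (-b)) == (-a)) and (min(1, acc) <= min(6, a))) -> false; acc = 7; res = 0; [i=1]; res = 1; val = 0; [i=-1]; val = -3; [j=0]; val = -6; [j=1]; val = -9; [j=2]; val = -12; [i=0]; val = -12; [j=0]; val = -15; [j=1]; val = -18; [j=2]; val = -21; return 25
eval_b: cur = -3; acc = 0; ((not (((cur + (-c)) + (-(-b))) != (-a))) and (min(1, acc) <= min(6, a))) -> false; acc = 7; res = 0; res = -1; the i loop: no iterations; val = 0; [i=-1]; val = -3; val = -6; val = -9; val = -12; [i=0]; val = -12; val = -15; val = -18; val = -21; return 23
25 != 23, so the rewrite changes behavior.
verdict: not equivalent; witness: a=-1, b=0, c=-3


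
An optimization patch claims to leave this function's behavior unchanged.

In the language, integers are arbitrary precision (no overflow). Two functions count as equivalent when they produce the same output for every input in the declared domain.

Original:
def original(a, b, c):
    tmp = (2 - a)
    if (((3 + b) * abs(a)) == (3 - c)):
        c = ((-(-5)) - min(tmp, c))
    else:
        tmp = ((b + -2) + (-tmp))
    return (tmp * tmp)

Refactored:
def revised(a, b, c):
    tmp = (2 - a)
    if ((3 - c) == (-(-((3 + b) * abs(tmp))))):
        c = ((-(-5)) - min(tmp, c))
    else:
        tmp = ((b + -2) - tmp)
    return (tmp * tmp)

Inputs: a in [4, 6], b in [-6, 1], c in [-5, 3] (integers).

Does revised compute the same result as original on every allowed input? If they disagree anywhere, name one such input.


Take a=4, b=-1, c=-5.
original: tmp := -2 | (((3 + b) * abs(a)) == (3 - c)): true | c := 10 | result 4
revised: tmp := -2 | ((3 - c) == (-(-((3 + b) * abs(tmp))))): false | tmp := -1 | result 1
4 != 1, so the rewrite changes behavior.
verdict: not equivalent; witness: a=4, b=-1, c=-5


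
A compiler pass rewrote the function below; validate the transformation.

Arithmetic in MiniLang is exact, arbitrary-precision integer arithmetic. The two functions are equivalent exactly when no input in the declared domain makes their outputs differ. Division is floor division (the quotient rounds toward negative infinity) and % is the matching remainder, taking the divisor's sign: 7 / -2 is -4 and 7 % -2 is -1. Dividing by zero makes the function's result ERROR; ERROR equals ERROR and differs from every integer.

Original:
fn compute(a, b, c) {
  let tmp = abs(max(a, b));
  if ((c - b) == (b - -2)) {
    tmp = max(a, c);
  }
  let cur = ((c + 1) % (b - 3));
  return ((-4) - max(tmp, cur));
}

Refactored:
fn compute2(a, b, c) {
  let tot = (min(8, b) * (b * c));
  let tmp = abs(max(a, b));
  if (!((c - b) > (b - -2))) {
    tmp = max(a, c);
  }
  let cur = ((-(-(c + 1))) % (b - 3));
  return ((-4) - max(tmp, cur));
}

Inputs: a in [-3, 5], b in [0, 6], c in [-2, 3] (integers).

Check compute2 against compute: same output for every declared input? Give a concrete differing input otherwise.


Consider the input a=-3, b=0, c=-2.
compute: tmp = 0; ((c - b) == (b - -2)) -> false; cur = -1; return -4
compute2: tot = 0; tmp = 0; (!((c - b) > (b - -2))) -> true; tmp = -2; cur = -1; return -3
-4 vs -3 — the two versions disagree here.
verdict: not equivalent; witness: a=-3, b=0, c=-2


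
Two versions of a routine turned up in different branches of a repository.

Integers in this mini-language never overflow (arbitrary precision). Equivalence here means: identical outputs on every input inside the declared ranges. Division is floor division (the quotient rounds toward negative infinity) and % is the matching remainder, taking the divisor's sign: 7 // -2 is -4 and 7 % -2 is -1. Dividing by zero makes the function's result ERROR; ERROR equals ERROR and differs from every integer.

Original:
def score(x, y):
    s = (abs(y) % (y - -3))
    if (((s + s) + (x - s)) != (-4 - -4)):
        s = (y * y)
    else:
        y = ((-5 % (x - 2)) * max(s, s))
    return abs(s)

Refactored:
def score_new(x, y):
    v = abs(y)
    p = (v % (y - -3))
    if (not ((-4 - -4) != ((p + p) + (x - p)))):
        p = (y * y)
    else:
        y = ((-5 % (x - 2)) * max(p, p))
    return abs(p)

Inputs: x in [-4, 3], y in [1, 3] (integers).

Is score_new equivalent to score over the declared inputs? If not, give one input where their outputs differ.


Take x=-4, y=2.
score: s=2, then (((s + s) + (x - s)) != (-4 - -4)) is true, then s=4, then returns 4
score_new: v=2, then p=2, then (not ((-4 - -4) != ((p + p) + (x - p)))) is false, then y=-10, then returns 2
4 and 2 differ, so these are not the same function on this domain.
verdict: not equivalent; witness: x=-4, y=2


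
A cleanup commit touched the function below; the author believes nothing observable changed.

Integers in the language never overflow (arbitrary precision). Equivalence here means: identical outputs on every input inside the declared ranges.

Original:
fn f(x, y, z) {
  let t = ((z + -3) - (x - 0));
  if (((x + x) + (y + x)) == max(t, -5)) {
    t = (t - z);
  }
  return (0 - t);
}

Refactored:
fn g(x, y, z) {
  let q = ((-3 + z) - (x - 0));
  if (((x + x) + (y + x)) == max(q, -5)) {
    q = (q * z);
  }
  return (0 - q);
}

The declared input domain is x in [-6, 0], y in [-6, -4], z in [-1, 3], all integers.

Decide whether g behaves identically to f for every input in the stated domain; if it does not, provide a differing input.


Not equivalent: x=0, y=-4, z=-1 separates them (3 vs -4).
f: t=-4, then (((x + x) + (y + x)) == max(t, -5)) is true, then t=-3, then returns 3
g: q=-4, then (((x + x) + (y + x)) == max(q, -5)) is true, then q=4, then returns -4
verdict: not equivalent; witness: x=0, y=-4, z=-1


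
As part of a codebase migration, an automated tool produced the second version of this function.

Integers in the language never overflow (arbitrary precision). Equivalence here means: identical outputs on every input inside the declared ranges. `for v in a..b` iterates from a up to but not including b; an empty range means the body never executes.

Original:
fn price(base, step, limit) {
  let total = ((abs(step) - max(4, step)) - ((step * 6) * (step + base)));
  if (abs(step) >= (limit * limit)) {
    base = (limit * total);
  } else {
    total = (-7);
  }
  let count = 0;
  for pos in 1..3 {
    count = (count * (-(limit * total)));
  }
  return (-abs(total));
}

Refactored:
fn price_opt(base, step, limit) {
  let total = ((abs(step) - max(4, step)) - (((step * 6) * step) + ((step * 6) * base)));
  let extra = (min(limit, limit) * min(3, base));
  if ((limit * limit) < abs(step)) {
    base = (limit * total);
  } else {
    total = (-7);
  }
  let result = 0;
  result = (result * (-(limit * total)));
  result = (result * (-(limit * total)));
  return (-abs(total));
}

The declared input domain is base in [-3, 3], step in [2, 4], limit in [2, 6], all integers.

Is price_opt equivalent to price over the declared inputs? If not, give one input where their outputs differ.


Take base=-3, step=4, limit=2.
price: total becomes -24; next (abs(step) >= (limit * limit)) evaluates to true; next base becomes -48; next count becomes 0; next at pos=1:; next count becomes 0; next at pos=2:; next count becomes 0; next final value -24
price_opt: total becomes -24; next extra becomes -6; next ((limit * limit) < abs(step)) evaluates to false; next total becomes -7; next result becomes 0; next result becomes 0; next result becomes 0; next final value -7
-24 != -7, so the rewrite changes behavior.
verdict: not equivalent; witness: base=-3, step=4, limit=2


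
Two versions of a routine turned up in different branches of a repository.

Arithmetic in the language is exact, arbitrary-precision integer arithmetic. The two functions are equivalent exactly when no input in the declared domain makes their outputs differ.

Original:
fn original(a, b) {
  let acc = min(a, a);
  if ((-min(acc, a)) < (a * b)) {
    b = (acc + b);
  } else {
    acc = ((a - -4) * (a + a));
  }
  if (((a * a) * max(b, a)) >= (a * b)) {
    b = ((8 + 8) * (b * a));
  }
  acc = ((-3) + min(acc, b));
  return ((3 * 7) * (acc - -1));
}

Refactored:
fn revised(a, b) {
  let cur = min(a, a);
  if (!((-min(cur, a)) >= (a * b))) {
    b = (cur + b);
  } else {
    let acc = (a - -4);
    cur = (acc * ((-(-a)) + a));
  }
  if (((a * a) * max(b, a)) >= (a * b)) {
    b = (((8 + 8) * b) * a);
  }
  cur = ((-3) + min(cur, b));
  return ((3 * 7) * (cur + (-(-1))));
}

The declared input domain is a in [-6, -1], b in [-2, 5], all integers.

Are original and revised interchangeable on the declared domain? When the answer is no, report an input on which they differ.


Differences: arithmetic usage differs; also local variable names differ; also boolean connective usage differs; also statement counts differ; also comparison usage differs — yet all 48 inputs agree.
verdict: equivalent


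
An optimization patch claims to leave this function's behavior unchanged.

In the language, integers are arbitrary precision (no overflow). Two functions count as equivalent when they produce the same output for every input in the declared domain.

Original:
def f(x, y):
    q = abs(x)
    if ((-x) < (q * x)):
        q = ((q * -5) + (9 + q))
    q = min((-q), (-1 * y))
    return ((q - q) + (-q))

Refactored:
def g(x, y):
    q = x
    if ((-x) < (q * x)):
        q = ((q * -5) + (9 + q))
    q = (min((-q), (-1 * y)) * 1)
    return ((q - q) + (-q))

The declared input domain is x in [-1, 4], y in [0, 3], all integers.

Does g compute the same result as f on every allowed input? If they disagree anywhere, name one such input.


The rewrite breaks on x=-1, y=0, where the results are 1 and 0.
f: q becomes 1; next ((-x) < (q * x)) evaluates to false; next q becomes -1; next final value 1
g: q becomes -1; next ((-x) < (q * x)) evaluates to false; next q becomes 0; next final value 0
verdict: not equivalent; witness: x=-1, y=0


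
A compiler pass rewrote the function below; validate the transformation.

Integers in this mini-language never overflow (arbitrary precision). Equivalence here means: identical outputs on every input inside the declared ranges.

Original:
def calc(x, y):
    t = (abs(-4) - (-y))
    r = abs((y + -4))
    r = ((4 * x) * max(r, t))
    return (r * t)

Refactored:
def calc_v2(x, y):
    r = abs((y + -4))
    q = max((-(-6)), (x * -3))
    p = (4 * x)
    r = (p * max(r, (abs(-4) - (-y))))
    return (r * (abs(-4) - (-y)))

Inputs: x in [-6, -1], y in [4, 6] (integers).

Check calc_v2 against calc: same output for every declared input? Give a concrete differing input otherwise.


This is a faithful refactor — min/max/abs usage differs; constant usage differs; statement counts differ; arithmetic usage differs; local variable names differ, but the computed results match everywhere.
One worked example (x=-1, y=4) — calc: t=8, then r=0, then r=-32, then returns -256; calc_v2: r=0, then q=6, then p=-4, then r=-32, then returns -256; agreement on -256.
Checked all 18 inputs in the declared domain: the outputs agree on every one.
verdict: equivalent


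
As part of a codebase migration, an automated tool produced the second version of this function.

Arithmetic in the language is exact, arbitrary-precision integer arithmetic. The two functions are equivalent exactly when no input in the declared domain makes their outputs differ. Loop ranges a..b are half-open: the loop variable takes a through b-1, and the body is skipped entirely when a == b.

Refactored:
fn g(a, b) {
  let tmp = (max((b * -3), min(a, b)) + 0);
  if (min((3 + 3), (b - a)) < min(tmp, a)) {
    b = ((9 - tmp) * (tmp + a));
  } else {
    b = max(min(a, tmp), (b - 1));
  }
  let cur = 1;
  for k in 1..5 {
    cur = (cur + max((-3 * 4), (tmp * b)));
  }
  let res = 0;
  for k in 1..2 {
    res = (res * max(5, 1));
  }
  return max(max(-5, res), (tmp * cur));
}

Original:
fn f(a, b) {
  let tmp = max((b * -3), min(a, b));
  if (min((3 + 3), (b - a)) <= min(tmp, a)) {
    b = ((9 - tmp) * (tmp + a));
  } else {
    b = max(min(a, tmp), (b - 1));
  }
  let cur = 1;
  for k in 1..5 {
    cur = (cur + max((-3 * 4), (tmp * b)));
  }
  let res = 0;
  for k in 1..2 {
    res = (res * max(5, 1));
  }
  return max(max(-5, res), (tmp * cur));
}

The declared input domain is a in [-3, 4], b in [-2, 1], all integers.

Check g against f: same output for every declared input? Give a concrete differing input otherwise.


Take a=-1, b=-2.
f: tmp=6, then (min((3 + 3), (b - a)) <= min(tmp, a)) is true, then b=15, then cur=1, then (k=1), then cur=91, then (k=2), then cur=181, then (k=3), then cur=271, then (k=4), then cur=361, then res=0, then (k=1), then res=0, then returns 2166
g: tmp=6, then (min((3 + 3), (b - a)) < min(tmp, a)) is false, then b=-1, then cur=1, then (k=1), then cur=-5, then (k=2), then cur=-11, then (k=3), then cur=-17, then (k=4), then cur=-23, then res=0, then (k=1), then res=0, then returns 0
2166 against 0: the behavior changed.
verdict: not equivalent; witness: a=-1, b=-2


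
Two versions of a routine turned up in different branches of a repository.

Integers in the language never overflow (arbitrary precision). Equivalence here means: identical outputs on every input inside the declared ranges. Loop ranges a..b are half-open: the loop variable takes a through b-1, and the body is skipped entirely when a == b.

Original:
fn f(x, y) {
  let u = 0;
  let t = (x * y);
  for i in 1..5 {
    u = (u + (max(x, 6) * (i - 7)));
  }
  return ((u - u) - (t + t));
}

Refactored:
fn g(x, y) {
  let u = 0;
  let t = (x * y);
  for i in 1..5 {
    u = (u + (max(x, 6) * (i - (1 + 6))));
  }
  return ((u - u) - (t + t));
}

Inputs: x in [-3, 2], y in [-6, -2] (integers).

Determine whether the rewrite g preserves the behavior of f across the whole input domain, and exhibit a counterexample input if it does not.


Equivalent — the differences include arithmetic usage differs; also constant usage differs, yet no declared input distinguishes the two.
Spot check at x=0, y=-3 — f: u becomes 0; next t becomes 0; next at i=1:; next u becomes -36; next at i=2:; next u becomes -66; next at i=3:; next u becomes -90; next at i=4:; next u becomes -108; next final value 0. g: u becomes 0; next t becomes 0; next at i=1:; next u becomes -36; next at i=2:; next u becomes -66; next at i=3:; next u becomes -90; next at i=4:; next u becomes -108; next final value 0. Both give 0.
Every one of the 30 inputs gives matching results.
verdict: equivalent


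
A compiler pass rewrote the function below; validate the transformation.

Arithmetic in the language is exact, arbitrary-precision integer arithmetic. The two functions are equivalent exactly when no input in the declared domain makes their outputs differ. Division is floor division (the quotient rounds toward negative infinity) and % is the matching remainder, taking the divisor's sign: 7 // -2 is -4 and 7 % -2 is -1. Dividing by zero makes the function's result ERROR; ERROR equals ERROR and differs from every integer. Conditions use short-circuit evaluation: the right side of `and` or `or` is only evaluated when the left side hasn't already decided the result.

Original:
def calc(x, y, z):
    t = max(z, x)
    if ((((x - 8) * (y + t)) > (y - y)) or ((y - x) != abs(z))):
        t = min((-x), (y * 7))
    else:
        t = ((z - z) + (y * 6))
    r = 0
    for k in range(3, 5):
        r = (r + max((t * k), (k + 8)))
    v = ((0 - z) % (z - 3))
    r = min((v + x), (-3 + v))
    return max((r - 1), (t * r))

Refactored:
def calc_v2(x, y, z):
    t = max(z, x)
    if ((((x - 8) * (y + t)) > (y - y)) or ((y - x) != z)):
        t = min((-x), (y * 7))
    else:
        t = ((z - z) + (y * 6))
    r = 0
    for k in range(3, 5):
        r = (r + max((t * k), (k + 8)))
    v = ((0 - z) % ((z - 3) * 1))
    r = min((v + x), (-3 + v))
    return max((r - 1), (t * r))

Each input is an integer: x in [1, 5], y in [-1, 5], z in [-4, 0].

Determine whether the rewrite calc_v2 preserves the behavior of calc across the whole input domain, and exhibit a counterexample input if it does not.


Take x=1, y=-1, z=-2.
calc: t := 1 | ((((x - 8) * (y + t)) > (y - y)) or ((y - x) != abs(z))): true | t := -7 | r := 0 | iter k=3: | r := 11 | iter k=4: | r := 23 | v := -3 | r := -6 | result 42
calc_v2: t := 1 | ((((x - 8) * (y + t)) > (y - y)) or ((y - x) != z)): false | t := -6 | r := 0 | iter k=3: | r := 11 | iter k=4: | r := 23 | v := -3 | r := -6 | result 36
42 against 36: the behavior changed.
verdict: not equivalent; witness: x=1, y=-1, z=-2


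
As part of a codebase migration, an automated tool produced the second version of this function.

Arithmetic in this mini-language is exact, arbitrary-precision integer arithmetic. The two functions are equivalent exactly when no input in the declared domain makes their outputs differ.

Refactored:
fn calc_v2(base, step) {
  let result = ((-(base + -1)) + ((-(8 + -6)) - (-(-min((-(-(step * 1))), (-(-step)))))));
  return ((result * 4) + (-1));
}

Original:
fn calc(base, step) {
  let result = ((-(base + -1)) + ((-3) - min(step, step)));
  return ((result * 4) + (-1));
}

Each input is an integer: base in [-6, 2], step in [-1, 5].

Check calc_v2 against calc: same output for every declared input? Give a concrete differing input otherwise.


Input base=-6, step=-1: 19 from calc versus 23 from calc_v2.
verdict: not equivalent; witness: base=-6, step=-1


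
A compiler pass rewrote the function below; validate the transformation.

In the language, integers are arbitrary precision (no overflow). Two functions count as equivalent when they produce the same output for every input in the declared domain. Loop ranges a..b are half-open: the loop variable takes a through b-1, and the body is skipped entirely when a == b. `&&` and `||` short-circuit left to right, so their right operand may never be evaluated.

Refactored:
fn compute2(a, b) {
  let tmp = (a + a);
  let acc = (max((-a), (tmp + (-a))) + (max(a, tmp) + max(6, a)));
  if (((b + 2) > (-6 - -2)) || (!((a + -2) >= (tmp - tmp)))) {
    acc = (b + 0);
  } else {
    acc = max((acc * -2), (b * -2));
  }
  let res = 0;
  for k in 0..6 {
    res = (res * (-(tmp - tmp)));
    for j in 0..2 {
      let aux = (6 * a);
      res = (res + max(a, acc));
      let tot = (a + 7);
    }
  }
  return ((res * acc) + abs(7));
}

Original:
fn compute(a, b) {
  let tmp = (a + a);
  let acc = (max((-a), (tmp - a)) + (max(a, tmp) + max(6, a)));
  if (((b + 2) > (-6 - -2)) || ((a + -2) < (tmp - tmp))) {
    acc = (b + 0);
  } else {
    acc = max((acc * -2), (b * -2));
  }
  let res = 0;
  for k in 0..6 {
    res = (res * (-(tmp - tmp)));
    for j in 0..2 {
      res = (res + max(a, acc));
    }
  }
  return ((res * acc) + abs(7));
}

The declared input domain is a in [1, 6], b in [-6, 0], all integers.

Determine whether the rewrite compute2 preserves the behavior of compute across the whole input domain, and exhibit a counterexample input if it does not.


The two are interchangeable: constant usage differs; also statement counts differ; also comparison usage differs; also arithmetic usage differs; also boolean connective usage differs; also local variable names differ, and every declared input agrees.
Tracing a=6, b=-5: compute: tmp=12, then acc=24, then (((b + 2) > (-6 - -2)) || ((a + -2) < (tmp - tmp))) is true, then acc=-5, then res=0, then (k=0), then res=0, then (j=0), then res=6, then (j=1), then res=12, then (k=1), then res=0, then (j=0), then res=6, then (j=1), then res=12, then (k=2), then res=0, then (j=0), then res=6, then (j=1), then res=12, then (k=3), then res=0, then (j=0), then res=6, then (j=1), then res=12, then (k=4), then res=0, then (j=0), then res=6, then (j=1), then res=12, then (k=5), then res=0, then (j=0), then res=6, then (j=1), then res=12, then returns -53 | compute2: tmp=12, then acc=24, then (((b + 2) > (-6 - -2)) || (!((a + -2) >= (tmp - tmp)))) is true, then acc=-5, then res=0, then (k=0), then res=0, then (j=0), then aux=36, then res=6, then tot=13, then (j=1), then aux=36, then res=12, then tot=13, then (k=1), then res=0, then (j=0), then aux=36, then res=6, then tot=13, then (j=1), then aux=36, then res=12, then tot=13, then (k=2), then res=0, then (j=0), then aux=36, then res=6, then tot=13, then (j=1), then aux=36, then res=12, then tot=13, then (k=3), then res=0, then (j=0), then aux=36, then res=6, then tot=13, then (j=1), then aux=36, then res=12, then tot=13, then (k=4), then res=0, then (j=0), then aux=36, then res=6, then tot=13, then (j=1), then aux=36, then res=12, then tot=13, then (k=5), then res=0, then (j=0), then aux=36, then res=6, then tot=13, then (j=1), then aux=36, then res=12, then tot=13, then returns -53 — matching result -53.
Sweeping the whole domain (42 inputs) finds no disagreement.
verdict: equivalent


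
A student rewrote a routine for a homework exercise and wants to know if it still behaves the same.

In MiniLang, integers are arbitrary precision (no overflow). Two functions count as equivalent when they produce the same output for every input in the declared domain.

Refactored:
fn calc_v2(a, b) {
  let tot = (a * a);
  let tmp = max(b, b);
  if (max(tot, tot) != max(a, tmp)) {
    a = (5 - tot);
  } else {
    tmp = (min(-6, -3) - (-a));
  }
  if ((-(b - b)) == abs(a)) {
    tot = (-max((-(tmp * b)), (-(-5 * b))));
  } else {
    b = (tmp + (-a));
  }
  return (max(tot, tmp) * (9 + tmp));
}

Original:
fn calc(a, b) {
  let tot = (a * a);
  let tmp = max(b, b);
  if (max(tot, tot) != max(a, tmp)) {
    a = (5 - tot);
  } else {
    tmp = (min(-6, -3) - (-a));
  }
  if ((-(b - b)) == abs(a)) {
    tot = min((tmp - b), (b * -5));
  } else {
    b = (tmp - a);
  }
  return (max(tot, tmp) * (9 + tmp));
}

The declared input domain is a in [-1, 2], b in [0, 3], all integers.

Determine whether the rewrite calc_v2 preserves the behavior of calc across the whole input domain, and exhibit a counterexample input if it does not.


There is a counterexample at a=0, b=0: -18 on one side, 0 on the other.
calc: tot becomes 0; next tmp becomes 0; next (max(tot, tot) != max(a, tmp)) evaluates to false; next tmp becomes -6; next ((-(b - b)) == abs(a)) evaluates to true; next tot becomes -6; next final value -18
calc_v2: tot becomes 0; next tmp becomes 0; next (max(tot, tot) != max(a, tmp)) evaluates to false; next tmp becomes -6; next ((-(b - b)) == abs(a)) evaluates to true; next tot becomes 0; next final value 0
verdict: not equivalent; witness: a=0, b=0


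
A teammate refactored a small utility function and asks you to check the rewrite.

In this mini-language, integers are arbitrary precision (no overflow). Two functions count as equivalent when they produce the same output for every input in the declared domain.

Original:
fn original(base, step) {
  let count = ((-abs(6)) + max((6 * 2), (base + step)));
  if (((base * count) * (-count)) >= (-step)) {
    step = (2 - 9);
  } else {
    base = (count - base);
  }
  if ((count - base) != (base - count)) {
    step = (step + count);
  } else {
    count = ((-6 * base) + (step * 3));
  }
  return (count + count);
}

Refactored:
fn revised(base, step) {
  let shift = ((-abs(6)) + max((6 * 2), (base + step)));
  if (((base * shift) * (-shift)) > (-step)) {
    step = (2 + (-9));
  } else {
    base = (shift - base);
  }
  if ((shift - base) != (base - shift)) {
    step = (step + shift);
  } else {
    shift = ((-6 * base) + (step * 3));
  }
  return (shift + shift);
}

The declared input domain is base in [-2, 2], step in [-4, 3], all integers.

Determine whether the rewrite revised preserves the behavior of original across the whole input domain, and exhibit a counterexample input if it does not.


Take base=0, step=0.
original: count = 6; (((base * count) * (-count)) >= (-step)) -> true; step = -7; ((count - base) != (base - count)) -> true; step = -1; return 12
revised: shift = 6; (((base * shift) * (-shift)) > (-step)) -> false; base = 6; ((shift - base) != (base - shift)) -> false; shift = -36; return -72
12 vs -72 — the two versions disagree here.
verdict: not equivalent; witness: base=0, step=0


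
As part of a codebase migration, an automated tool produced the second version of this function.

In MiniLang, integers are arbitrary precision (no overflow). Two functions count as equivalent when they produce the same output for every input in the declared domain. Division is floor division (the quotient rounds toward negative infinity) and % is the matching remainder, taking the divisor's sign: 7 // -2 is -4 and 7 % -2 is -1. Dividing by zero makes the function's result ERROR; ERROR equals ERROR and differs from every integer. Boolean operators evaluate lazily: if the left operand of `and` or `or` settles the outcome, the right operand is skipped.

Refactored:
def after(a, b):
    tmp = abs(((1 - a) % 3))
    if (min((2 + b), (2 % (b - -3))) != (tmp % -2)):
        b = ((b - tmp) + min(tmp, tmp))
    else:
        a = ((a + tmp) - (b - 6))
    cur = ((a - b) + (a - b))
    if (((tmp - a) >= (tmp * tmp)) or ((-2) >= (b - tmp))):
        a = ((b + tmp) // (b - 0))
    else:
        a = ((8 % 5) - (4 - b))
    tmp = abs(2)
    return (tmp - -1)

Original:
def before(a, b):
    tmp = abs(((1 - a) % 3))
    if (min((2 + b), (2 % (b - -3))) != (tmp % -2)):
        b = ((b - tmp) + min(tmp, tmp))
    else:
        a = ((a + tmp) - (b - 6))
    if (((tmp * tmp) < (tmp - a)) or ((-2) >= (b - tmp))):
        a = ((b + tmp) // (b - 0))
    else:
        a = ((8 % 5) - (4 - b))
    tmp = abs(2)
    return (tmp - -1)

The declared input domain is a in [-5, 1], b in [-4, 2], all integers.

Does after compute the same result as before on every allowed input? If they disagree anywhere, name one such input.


Input a=0, b=0: 3 from before versus ERROR from after.
verdict: not equivalent; witness: a=0, b=0


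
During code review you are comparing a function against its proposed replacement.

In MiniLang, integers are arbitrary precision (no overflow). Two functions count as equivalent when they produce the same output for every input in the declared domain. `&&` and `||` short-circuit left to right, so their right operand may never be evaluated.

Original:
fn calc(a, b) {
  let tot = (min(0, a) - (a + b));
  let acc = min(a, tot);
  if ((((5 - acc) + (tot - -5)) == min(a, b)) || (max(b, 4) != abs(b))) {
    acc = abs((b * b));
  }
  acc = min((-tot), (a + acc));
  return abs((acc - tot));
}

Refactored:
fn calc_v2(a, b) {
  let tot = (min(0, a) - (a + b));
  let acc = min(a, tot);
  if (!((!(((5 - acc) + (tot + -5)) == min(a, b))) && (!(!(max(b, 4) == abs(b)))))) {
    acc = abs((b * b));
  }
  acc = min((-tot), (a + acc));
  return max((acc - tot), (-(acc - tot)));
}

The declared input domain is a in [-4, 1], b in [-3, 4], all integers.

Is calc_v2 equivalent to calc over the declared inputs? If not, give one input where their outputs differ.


Take a=0, b=4.
calc: tot := -4 | acc := -4 | ((((5 - acc) + (tot - -5)) == min(a, b)) || (max(b, 4) != abs(b))): false | acc := -4 | result 0
calc_v2: tot := -4 | acc := -4 | (!((!(((5 - acc) + (tot + -5)) == min(a, b))) && (!(!(max(b, 4) == abs(b)))))): true | acc := 16 | acc := 4 | result 8
0 against 8: the behavior changed.
verdict: not equivalent; witness: a=0, b=4


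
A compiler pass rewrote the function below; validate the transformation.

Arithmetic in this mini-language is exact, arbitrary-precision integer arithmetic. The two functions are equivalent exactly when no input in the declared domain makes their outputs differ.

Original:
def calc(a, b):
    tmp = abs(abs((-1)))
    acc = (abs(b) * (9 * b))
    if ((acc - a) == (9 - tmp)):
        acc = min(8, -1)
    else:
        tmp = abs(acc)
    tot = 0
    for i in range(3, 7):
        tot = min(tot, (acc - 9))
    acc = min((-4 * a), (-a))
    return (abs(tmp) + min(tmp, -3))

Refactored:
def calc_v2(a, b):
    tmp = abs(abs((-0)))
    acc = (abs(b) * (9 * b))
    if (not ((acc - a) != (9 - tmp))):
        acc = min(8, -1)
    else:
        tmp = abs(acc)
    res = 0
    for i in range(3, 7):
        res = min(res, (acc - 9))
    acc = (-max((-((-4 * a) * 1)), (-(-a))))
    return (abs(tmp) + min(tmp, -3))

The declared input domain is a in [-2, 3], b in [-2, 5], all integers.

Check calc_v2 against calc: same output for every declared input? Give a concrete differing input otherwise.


There is a counterexample at a=0, b=1: 6 on one side, -3 on the other.
calc: tmp := 1 | acc := 9 | ((acc - a) == (9 - tmp)): false | tmp := 9 | tot := 0 | iter i=3: | tot := 0 | iter i=4: | tot := 0 | iter i=5: | tot := 0 | iter i=6: | tot := 0 | acc := 0 | result 6
calc_v2: tmp := 0 | acc := 9 | (not ((acc - a) != (9 - tmp))): true | acc := -1 | res := 0 | iter i=3: | res := -10 | iter i=4: | res := -10 | iter i=5: | res := -10 | iter i=6: | res := -10 | acc := 0 | result -3
verdict: not equivalent; witness: a=0, b=1


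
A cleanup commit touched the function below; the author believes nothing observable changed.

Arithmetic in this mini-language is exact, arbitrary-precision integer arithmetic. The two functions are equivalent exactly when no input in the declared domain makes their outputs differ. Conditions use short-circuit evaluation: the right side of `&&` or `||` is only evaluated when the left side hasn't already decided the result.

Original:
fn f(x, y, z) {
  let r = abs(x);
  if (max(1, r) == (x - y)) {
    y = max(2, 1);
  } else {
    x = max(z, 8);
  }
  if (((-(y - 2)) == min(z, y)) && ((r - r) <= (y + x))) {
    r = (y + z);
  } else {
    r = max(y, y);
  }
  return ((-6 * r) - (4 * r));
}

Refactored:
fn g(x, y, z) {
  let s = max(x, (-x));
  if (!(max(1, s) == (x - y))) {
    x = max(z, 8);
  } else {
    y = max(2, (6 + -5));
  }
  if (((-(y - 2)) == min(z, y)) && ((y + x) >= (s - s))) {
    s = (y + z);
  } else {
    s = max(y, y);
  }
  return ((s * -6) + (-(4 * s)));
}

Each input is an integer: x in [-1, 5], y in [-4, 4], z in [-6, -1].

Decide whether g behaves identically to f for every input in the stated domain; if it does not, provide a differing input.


Reading the diff, among the changes: arithmetic usage differs; and local variable names differ; and min/max/abs usage differs; and comparison usage differs; and constant usage differs; and boolean connective usage differs.
Tracing x=4, y=0, z=-5: f: r becomes 4; next (max(1, r) == (x - y)) evaluates to true; next y becomes 2; next (((-(y - 2)) == min(z, y)) && ((r - r) <= (y + x))) evaluates to false; next r becomes 2; next final value -20 | g: s becomes 4; next (!(max(1, s) == (x - y))) evaluates to false; next y becomes 2; next (((-(y - 2)) == min(z, y)) && ((y + x) >= (s - s))) evaluates to false; next s becomes 2; next final value -20 — matching result -20.
Every one of the 378 inputs gives matching results.
verdict: equivalent


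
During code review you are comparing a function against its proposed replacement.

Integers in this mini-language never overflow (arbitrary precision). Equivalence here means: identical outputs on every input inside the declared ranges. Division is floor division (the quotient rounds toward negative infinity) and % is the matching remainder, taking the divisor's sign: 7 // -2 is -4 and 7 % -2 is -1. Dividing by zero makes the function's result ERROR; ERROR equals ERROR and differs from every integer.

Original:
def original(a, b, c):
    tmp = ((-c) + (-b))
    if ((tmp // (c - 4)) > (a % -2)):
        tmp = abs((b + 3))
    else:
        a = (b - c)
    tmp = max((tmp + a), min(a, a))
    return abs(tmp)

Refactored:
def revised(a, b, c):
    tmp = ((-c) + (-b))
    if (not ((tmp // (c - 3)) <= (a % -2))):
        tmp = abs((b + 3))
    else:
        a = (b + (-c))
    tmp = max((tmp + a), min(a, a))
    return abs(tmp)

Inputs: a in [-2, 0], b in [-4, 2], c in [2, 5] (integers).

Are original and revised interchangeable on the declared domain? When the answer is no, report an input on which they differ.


Evaluate both at a=-2, b=-4, c=3.
original: tmp = 1; ((tmp // (c - 4)) > (a % -2)) -> false; a = -7; tmp = -6; return 6
revised: tmp = 1; division by zero -> ERROR
6 and ERROR differ, so these are not the same function on this domain.
verdict: not equivalent; witness: a=-2, b=-4, c=3
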